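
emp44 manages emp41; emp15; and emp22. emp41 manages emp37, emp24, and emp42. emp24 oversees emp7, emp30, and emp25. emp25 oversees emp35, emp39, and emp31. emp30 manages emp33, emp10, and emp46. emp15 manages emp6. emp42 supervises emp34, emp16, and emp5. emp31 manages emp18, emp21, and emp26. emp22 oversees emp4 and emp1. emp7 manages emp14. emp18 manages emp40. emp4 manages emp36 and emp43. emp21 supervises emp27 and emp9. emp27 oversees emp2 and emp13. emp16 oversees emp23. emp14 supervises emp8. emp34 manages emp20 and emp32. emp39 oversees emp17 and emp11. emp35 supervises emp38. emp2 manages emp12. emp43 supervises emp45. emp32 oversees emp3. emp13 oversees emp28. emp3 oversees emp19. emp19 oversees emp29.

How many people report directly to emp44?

3

emp44 directly manages emp41, emp15, emp22. That is 3 direct reports.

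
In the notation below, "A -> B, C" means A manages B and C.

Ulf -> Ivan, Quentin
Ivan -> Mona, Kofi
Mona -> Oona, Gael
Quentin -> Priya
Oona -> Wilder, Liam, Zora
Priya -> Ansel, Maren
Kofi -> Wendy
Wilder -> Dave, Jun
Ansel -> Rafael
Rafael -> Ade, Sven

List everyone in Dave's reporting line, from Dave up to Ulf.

Dave -> Wilder -> Oona -> Mona -> Ivan -> Ulf

Dave reports to Wilder. Wilder reports to Oona. Oona reports to Mona. Mona reports to Ivan. Ivan reports to Ulf. Ulf is at the top.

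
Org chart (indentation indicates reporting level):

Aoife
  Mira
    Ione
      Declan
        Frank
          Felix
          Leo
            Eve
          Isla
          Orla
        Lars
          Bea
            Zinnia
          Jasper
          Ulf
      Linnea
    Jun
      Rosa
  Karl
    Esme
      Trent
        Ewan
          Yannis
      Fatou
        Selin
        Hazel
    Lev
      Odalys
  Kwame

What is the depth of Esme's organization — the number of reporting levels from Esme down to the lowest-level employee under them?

The longest chain under Esme runs Esme → Trent → Ewan → Yannis, which is 3 levels below Esme.

3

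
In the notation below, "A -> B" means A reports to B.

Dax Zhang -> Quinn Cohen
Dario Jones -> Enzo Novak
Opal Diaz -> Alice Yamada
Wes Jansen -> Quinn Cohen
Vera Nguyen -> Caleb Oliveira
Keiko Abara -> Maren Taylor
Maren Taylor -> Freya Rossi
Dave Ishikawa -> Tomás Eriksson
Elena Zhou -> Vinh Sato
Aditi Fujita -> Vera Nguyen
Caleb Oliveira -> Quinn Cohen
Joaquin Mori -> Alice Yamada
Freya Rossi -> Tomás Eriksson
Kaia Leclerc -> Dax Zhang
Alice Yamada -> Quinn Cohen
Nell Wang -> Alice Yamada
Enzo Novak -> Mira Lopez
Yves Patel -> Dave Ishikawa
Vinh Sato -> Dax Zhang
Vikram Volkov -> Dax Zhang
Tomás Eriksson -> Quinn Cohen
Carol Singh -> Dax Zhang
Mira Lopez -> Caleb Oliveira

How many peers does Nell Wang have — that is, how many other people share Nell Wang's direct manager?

Nell Wang reports to Alice Yamada. Alice Yamada's other direct reports are Opal Diaz, Joaquin Mori — 2 peers.

2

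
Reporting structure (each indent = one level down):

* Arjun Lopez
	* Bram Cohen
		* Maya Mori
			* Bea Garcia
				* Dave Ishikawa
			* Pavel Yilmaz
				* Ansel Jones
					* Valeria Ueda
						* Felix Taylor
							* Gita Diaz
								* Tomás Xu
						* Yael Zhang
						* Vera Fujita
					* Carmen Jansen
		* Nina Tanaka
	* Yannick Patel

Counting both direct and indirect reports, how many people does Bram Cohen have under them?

Bram Cohen directly manages Maya Mori, Nina Tanaka. Under Maya Mori: Pavel Yilmaz, Ansel Jones, Carmen Jansen, Valeria Ueda, Vera Fujita, Yael Zhang, Felix Taylor, Gita Diaz, Tomás Xu, Bea Garcia, Dave Ishikawa (11). Nina Tanaka has no reports. So Bram Cohen's organization is 2 direct reports plus everyone under them: 12 + 1 = 13.

13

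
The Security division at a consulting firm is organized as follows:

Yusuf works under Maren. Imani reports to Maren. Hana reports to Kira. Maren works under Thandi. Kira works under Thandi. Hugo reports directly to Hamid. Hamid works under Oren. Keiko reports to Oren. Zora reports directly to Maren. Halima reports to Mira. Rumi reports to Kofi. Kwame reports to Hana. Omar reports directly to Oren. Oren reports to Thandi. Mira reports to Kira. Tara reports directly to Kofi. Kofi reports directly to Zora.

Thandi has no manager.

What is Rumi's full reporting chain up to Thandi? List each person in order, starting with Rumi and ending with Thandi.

Rumi -> Kofi -> Zora -> Maren -> Thandi

Rumi reports to Kofi. Kofi reports to Zora. Zora reports to Maren. Maren reports to Thandi. Thandi is at the top.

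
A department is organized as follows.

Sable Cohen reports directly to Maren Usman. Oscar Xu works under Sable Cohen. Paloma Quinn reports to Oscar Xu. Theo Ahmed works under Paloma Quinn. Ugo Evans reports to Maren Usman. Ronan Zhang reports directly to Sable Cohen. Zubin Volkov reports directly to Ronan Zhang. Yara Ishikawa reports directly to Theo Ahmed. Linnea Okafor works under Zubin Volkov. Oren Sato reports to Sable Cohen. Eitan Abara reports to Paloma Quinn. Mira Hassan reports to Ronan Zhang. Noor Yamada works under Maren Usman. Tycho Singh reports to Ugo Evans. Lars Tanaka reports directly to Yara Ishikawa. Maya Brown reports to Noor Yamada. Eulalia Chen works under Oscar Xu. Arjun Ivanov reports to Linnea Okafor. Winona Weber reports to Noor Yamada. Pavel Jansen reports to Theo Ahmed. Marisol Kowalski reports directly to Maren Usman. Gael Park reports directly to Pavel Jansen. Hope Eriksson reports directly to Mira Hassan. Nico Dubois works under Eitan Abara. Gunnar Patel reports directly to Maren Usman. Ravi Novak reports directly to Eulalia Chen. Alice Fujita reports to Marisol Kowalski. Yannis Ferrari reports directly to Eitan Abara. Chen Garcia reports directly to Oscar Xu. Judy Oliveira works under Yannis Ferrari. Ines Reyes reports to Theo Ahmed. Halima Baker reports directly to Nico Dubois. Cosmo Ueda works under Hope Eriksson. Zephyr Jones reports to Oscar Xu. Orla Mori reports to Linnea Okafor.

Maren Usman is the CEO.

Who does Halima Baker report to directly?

Nico Dubois

Halima Baker reports directly to Nico Dubois.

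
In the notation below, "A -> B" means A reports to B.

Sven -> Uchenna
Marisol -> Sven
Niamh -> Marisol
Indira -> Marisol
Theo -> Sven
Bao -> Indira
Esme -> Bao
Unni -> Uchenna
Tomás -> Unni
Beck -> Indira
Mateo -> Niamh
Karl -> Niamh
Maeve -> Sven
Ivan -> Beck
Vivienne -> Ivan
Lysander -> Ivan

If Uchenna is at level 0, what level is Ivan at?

5

Chain from Ivan up to Uchenna: Ivan → Beck → Indira → Marisol → Sven → Uchenna. That is 5 steps up, so Ivan is 5 levels below Uchenna.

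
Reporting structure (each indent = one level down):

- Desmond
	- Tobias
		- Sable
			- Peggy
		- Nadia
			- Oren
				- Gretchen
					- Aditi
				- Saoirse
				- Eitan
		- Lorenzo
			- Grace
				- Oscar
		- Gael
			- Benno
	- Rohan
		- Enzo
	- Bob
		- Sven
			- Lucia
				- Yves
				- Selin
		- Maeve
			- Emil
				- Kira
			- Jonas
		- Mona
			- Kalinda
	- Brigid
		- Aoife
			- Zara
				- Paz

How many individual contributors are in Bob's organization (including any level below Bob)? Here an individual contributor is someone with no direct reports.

The people in Bob's organization with no one reporting to them are Kalinda, Jonas, Kira, Selin, Yves. That is 5.

5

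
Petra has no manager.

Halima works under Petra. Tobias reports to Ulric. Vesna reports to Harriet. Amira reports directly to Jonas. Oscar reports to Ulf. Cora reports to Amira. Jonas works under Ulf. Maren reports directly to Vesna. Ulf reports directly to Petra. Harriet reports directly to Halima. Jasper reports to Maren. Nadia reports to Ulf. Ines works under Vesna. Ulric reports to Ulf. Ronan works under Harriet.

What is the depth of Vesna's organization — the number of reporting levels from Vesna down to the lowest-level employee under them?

The longest chain under Vesna runs Vesna → Maren → Jasper, which is 2 levels below Vesna.

2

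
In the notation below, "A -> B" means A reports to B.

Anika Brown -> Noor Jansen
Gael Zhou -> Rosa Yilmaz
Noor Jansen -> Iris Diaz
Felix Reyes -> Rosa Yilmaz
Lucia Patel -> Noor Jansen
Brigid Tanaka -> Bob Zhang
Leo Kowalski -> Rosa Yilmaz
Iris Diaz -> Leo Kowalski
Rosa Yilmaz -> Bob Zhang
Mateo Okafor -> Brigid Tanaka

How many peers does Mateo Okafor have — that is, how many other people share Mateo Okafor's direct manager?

0

Mateo Okafor reports to Brigid Tanaka, and Brigid Tanaka has no other direct reports. Mateo Okafor has 0 peers.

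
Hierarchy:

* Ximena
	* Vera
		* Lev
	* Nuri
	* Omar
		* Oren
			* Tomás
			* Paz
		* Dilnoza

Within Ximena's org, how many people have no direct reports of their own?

5

The people in Ximena's organization with no one reporting to them are Dilnoza, Paz, Tomás, Nuri, Lev. That is 5.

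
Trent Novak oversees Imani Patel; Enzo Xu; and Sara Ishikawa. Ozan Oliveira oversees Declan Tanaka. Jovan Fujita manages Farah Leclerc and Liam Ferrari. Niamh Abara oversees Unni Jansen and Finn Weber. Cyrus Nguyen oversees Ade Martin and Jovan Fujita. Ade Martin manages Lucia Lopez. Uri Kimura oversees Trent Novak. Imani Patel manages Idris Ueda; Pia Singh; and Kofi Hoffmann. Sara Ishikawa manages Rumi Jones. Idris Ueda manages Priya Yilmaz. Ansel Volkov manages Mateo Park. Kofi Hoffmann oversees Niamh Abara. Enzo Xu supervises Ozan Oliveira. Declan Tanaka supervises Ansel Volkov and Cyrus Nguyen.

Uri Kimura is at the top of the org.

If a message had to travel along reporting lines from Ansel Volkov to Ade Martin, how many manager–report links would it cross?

3

Ansel Volkov is 1 level below Declan Tanaka, and Ade Martin is 2 levels below Declan Tanaka (their lowest common manager). The shortest path runs up from Ansel Volkov to Declan Tanaka and back down to Ade Martin: 1 + 2 = 3 links.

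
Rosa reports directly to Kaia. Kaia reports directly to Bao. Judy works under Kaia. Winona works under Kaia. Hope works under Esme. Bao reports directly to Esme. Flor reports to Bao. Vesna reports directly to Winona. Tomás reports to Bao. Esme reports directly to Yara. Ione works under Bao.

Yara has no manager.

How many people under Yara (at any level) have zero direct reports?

The people in Yara's organization with no one reporting to them are Hope, Ione, Rosa, Judy, Vesna, Tomás, Flor. That is 7.

7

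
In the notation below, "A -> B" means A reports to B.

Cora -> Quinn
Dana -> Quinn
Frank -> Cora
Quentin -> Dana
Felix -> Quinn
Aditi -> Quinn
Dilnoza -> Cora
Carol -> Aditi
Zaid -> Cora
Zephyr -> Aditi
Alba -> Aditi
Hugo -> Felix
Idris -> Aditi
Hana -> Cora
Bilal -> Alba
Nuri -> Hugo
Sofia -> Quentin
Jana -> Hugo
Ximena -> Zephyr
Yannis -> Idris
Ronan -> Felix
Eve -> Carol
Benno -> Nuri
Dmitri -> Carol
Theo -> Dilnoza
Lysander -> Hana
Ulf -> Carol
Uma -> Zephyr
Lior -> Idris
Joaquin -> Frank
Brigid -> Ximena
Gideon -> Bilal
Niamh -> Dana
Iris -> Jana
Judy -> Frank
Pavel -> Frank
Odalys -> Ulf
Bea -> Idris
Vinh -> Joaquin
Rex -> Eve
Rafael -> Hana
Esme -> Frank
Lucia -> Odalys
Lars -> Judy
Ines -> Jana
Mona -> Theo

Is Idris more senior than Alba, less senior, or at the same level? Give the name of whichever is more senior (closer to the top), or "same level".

same level

Both Idris and Alba are 2 levels below Quinn.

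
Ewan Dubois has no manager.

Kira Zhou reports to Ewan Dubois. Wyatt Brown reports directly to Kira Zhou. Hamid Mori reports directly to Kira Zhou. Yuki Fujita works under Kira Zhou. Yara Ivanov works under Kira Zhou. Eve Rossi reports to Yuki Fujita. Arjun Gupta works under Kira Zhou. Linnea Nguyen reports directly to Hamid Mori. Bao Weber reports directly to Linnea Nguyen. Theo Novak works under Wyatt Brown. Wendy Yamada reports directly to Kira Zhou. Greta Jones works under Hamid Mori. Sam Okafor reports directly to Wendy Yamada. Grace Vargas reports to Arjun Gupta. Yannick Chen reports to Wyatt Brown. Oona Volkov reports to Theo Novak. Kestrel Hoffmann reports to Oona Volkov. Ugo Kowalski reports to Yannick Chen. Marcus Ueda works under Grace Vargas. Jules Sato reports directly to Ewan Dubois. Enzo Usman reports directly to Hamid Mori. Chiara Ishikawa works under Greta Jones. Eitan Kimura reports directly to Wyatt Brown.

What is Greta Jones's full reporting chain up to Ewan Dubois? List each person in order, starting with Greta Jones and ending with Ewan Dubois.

Greta Jones -> Hamid Mori -> Kira Zhou -> Ewan Dubois

Greta Jones reports to Hamid Mori. Hamid Mori reports to Kira Zhou. Kira Zhou reports to Ewan Dubois. Ewan Dubois is at the top.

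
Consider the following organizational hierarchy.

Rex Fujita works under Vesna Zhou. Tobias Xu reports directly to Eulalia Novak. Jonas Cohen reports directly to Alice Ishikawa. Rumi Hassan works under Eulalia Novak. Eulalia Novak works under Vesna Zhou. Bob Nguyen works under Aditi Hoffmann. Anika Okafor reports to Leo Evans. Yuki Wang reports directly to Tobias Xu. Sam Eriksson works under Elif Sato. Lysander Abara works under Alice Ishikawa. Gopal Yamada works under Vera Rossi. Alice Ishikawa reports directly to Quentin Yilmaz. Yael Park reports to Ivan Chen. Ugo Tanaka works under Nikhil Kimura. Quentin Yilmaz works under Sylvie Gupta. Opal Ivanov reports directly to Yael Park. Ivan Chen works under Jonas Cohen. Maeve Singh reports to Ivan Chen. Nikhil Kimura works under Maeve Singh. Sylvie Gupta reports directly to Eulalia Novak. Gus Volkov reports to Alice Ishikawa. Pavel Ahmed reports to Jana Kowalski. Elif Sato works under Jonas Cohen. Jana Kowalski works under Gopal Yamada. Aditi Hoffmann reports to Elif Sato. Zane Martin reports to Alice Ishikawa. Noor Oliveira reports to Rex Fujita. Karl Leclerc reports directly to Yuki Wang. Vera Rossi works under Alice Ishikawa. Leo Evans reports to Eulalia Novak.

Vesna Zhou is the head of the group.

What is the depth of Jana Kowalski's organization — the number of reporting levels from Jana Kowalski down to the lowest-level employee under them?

The longest chain under Jana Kowalski runs Jana Kowalski → Pavel Ahmed, which is 1 level below Jana Kowalski.

1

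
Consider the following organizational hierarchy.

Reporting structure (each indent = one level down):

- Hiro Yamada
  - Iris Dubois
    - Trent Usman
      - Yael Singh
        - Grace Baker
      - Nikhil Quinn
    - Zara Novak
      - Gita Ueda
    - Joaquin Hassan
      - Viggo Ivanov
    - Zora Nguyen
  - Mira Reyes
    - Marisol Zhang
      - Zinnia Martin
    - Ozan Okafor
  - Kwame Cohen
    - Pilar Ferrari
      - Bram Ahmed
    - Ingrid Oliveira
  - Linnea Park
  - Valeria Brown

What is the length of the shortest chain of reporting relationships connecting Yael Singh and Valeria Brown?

Yael Singh is 3 levels below Hiro Yamada, and Valeria Brown is 1 level below Hiro Yamada (their lowest common manager). The shortest path runs up from Yael Singh to Hiro Yamada and back down to Valeria Brown: 3 + 1 = 4 links.

4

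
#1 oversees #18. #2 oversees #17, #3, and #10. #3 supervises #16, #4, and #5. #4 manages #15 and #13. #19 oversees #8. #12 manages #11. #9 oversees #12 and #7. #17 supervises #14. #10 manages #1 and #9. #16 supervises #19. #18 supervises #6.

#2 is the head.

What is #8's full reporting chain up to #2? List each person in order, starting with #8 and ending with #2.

#8 -> #19 -> #16 -> #3 -> #2

#8 reports to #19. #19 reports to #16. #16 reports to #3. #3 reports to #2. #2 is at the top.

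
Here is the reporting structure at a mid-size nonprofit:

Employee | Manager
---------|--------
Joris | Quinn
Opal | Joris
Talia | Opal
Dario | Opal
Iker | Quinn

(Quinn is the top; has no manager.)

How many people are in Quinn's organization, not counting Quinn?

Quinn directly manages Joris, Iker. Under Joris: Opal, Dario, Talia (3). Iker has no reports. So Quinn's organization is 2 direct reports plus everyone under them: 4 + 1 = 5.

5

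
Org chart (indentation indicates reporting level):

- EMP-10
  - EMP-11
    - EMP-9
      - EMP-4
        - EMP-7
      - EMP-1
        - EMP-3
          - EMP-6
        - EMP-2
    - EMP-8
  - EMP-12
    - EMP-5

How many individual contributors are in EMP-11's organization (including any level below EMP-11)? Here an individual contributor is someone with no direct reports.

The people in EMP-11's organization with no one reporting to them are EMP-8, EMP-2, EMP-6, EMP-7. That is 4.

4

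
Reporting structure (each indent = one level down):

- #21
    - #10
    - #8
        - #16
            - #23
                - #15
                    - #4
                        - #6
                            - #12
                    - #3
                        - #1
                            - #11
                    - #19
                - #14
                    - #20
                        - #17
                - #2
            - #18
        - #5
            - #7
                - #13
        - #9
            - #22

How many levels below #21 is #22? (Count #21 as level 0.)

Chain from #22 up to #21: #22 → #9 → #8 → #21. That is 3 steps up, so #22 is 3 levels below #21.

3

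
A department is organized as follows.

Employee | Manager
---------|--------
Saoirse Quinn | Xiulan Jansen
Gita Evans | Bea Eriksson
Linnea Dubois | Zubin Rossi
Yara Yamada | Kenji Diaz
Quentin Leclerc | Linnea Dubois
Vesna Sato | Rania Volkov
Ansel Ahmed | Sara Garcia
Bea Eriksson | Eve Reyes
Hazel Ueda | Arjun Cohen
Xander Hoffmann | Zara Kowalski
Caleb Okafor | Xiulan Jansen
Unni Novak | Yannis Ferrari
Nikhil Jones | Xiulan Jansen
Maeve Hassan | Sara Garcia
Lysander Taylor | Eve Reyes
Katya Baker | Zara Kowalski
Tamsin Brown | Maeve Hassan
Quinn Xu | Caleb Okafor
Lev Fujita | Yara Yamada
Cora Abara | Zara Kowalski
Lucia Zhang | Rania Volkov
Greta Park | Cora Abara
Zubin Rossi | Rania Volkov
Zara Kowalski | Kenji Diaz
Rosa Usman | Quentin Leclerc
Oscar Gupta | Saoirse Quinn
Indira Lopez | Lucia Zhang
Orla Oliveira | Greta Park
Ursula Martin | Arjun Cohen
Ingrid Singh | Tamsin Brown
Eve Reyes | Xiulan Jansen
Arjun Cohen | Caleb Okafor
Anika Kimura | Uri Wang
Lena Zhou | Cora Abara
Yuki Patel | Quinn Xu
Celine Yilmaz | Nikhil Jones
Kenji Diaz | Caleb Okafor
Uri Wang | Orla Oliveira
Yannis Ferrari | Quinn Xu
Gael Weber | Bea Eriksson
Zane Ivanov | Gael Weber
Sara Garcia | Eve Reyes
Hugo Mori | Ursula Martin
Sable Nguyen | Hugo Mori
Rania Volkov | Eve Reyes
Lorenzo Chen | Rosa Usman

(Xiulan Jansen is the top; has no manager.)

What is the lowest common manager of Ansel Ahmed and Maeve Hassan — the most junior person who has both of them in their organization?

Ansel Ahmed's chain of managers is Sara Garcia, Eve Reyes, Xiulan Jansen. Maeve Hassan's chain of managers is Sara Garcia, Eve Reyes, Xiulan Jansen. The first manager that appears in both chains is Sara Garcia.

Sara Garcia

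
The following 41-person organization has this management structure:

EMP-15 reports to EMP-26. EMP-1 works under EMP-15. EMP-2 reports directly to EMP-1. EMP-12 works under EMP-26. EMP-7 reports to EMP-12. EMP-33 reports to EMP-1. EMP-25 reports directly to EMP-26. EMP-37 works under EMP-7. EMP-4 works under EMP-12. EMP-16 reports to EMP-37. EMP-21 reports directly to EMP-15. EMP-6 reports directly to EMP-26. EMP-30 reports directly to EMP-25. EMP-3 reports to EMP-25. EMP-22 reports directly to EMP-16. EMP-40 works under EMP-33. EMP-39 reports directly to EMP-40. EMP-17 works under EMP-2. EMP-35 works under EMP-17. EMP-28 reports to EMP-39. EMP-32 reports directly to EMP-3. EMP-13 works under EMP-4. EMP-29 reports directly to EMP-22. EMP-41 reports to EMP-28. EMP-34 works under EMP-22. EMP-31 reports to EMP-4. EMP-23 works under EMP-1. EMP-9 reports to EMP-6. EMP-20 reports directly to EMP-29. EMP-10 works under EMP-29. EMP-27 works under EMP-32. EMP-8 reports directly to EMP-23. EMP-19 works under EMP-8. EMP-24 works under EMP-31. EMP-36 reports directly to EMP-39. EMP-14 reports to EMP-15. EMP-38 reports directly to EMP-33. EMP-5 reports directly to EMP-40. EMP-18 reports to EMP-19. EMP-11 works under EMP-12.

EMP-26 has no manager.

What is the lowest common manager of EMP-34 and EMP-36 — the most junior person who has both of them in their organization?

EMP-34's chain of managers is EMP-22, EMP-16, EMP-37, EMP-7, EMP-12, EMP-26. EMP-36's chain of managers is EMP-39, EMP-40, EMP-33, EMP-1, EMP-15, EMP-26. The first manager that appears in both chains is EMP-26.

EMP-26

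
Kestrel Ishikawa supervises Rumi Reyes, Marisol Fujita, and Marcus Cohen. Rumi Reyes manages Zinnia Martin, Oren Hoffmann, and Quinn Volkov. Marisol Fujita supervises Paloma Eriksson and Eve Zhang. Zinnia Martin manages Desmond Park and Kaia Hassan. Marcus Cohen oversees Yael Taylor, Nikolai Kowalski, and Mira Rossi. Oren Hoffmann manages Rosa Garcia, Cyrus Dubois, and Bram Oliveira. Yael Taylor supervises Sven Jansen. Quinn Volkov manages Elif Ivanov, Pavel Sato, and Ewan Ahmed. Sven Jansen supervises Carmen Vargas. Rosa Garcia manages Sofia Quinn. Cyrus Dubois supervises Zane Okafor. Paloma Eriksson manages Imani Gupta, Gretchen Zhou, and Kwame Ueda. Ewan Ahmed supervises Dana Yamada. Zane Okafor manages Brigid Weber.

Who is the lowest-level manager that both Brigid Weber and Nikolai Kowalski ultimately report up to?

Kestrel Ishikawa

Brigid Weber's chain of managers is Zane Okafor, Cyrus Dubois, Oren Hoffmann, Rumi Reyes, Kestrel Ishikawa. Nikolai Kowalski's chain of managers is Marcus Cohen, Kestrel Ishikawa. The first manager that appears in both chains is Kestrel Ishikawa.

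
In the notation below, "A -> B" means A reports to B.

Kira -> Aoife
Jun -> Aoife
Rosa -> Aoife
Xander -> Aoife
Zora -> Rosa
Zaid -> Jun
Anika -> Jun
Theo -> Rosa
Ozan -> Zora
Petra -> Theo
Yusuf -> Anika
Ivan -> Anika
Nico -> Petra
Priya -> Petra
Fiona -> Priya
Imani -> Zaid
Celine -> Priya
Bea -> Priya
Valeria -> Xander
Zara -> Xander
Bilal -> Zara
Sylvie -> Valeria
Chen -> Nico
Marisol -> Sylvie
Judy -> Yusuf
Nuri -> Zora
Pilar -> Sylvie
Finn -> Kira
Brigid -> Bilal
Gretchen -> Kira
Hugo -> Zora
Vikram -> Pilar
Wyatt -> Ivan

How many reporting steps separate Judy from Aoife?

4

Chain from Judy up to Aoife: Judy → Yusuf → Anika → Jun → Aoife. That is 4 steps up, so Judy is 4 levels below Aoife.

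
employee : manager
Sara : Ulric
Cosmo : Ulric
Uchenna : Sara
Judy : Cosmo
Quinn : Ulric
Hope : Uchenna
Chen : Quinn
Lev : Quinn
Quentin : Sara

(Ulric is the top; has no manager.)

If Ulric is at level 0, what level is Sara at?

1

Chain from Sara up to Ulric: Sara → Ulric. That is 1 step up, so Sara is 1 level below Ulric.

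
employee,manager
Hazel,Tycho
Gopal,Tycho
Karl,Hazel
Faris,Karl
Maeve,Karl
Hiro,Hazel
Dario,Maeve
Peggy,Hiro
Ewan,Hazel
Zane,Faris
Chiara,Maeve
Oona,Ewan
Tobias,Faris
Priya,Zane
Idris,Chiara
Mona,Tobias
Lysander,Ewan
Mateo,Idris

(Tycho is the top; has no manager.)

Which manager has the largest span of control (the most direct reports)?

Hazel

Direct-report counts: Tycho has 2; Hazel has 3; Ewan has 2; Hiro has 1; Karl has 2; Maeve has 2; Chiara has 1; Idris has 1; Faris has 2; Tobias has 1; Zane has 1. The largest is 3, held by Hazel.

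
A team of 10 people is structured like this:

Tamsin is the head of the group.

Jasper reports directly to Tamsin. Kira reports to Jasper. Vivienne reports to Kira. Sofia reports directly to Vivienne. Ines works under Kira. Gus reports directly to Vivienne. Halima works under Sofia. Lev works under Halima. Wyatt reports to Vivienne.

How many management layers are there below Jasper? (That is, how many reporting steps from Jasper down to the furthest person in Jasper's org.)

5

The longest chain under Jasper runs Jasper → Kira → Vivienne → Sofia → Halima → Lev, which is 5 levels below Jasper.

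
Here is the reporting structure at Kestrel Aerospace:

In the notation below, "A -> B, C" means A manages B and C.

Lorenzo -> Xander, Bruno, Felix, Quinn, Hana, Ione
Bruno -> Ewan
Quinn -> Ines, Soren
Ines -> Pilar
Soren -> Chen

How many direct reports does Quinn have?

2

Quinn directly manages Ines, Soren. That is 2 direct reports.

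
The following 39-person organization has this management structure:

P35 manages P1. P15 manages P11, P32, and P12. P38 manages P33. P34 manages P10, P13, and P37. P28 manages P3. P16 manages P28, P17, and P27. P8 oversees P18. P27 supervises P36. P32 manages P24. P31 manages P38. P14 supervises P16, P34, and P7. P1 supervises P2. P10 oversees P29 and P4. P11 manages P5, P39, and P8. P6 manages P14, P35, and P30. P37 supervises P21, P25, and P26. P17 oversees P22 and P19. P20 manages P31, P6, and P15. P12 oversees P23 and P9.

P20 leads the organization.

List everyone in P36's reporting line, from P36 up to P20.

P36 -> P27 -> P16 -> P14 -> P6 -> P20

P36 reports to P27. P27 reports to P16. P16 reports to P14. P14 reports to P6. P6 reports to P20. P20 is at the top.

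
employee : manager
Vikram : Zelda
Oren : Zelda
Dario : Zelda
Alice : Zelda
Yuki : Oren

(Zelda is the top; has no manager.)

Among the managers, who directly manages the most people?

Zelda

Direct-report counts: Zelda has 4; Oren has 1. The largest is 4, held by Zelda.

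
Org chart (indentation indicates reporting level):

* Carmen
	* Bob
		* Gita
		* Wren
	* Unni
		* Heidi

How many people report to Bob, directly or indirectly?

Bob directly manages Gita, Wren. Gita has no reports. Wren has no reports. So Bob's organization is 2 direct reports plus everyone under them: 1 + 1 = 2.

2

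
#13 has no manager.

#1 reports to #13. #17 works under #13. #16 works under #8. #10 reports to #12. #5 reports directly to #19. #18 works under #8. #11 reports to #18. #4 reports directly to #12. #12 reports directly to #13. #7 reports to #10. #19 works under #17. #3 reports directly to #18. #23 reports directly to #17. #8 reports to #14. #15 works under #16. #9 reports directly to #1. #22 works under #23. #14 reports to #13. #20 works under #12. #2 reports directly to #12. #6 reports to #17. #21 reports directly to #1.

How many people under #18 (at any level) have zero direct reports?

2

The people in #18's organization with no one reporting to them are #11, #3. That is 2.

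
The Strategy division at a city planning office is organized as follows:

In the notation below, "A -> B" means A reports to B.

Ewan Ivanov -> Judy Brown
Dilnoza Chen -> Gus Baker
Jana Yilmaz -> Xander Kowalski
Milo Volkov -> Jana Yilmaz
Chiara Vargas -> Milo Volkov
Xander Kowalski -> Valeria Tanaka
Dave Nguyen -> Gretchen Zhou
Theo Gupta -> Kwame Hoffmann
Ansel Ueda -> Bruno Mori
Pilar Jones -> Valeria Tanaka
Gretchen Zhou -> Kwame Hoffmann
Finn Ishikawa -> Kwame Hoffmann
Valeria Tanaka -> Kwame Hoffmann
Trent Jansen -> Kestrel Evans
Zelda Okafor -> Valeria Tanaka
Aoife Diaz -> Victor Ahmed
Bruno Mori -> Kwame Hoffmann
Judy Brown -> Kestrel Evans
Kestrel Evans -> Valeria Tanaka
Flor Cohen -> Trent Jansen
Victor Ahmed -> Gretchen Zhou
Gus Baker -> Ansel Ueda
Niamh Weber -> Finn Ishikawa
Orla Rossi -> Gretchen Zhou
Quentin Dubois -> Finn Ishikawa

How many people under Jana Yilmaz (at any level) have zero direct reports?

The only person in Jana Yilmaz's organization with no one reporting to them is Chiara Vargas. That is 1.

1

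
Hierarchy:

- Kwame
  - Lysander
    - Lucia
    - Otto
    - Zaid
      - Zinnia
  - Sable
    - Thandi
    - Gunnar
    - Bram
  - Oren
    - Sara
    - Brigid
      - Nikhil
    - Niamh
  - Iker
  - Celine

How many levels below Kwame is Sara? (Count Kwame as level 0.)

Chain from Sara up to Kwame: Sara → Oren → Kwame. That is 2 steps up, so Sara is 2 levels below Kwame.

2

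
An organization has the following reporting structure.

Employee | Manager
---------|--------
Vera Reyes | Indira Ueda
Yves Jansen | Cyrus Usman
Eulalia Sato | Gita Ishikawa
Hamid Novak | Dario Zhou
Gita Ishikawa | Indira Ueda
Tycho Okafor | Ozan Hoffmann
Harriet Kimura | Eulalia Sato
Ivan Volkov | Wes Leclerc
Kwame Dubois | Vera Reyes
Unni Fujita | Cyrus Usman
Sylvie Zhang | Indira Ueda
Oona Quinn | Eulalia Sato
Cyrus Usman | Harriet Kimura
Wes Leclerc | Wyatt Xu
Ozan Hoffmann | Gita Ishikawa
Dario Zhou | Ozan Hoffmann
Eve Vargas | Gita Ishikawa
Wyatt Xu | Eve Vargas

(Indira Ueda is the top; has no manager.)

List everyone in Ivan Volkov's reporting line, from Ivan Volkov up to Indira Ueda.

Ivan Volkov -> Wes Leclerc -> Wyatt Xu -> Eve Vargas -> Gita Ishikawa -> Indira Ueda

Ivan Volkov reports to Wes Leclerc. Wes Leclerc reports to Wyatt Xu. Wyatt Xu reports to Eve Vargas. Eve Vargas reports to Gita Ishikawa. Gita Ishikawa reports to Indira Ueda. Indira Ueda is at the top.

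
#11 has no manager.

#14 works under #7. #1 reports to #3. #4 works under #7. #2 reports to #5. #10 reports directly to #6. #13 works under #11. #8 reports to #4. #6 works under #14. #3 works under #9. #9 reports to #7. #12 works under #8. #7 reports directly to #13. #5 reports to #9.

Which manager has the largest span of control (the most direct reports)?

#7

Direct-report counts: #11 has 1; #13 has 1; #7 has 3; #9 has 2; #3 has 1; #5 has 1; #4 has 1; #8 has 1; #14 has 1; #6 has 1. The largest is 3, held by #7.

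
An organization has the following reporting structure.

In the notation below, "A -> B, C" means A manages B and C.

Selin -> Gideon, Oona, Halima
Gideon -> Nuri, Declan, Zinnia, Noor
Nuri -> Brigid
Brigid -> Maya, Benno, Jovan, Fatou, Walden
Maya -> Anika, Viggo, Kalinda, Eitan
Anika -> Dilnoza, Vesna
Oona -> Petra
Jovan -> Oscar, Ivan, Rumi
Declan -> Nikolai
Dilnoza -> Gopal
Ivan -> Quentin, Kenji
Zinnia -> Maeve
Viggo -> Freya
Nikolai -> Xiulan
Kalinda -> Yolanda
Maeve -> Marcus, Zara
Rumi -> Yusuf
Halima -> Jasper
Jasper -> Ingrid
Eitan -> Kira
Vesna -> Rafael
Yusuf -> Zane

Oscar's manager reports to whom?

Brigid

Oscar reports to Jovan, and Jovan reports to Brigid. So Oscar's skip-level manager is Brigid.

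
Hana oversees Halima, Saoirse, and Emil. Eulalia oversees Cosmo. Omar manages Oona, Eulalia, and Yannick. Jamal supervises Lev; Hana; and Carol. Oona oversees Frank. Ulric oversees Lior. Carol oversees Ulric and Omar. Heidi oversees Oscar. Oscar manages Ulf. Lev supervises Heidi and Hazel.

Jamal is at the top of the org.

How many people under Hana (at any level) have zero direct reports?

The people in Hana's organization with no one reporting to them are Emil, Saoirse, Halima. That is 3.

3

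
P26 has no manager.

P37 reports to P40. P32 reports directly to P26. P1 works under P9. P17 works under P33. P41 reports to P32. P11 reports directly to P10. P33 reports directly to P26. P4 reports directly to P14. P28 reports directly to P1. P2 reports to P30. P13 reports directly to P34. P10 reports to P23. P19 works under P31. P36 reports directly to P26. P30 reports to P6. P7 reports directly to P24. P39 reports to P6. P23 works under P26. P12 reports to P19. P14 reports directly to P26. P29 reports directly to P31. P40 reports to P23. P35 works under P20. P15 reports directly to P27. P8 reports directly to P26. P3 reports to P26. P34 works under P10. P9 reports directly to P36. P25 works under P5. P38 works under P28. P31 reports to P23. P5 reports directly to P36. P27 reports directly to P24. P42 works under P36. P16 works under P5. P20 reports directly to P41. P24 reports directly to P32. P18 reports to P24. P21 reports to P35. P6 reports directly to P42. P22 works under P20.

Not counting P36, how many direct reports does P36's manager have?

P36 reports to P26. P26's other direct reports are P23, P32, P33, P14, P3, P8 — 6 peers.

6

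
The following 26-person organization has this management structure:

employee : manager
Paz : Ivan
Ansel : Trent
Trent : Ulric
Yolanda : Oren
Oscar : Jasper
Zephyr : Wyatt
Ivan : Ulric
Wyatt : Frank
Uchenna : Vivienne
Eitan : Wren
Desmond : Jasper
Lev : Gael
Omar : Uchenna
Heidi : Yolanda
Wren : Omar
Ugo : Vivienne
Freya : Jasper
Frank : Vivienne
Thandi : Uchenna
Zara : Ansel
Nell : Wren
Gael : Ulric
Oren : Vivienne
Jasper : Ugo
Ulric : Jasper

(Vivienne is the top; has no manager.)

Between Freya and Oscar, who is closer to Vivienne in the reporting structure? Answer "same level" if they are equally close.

Both Freya and Oscar are 3 levels below Vivienne.

same level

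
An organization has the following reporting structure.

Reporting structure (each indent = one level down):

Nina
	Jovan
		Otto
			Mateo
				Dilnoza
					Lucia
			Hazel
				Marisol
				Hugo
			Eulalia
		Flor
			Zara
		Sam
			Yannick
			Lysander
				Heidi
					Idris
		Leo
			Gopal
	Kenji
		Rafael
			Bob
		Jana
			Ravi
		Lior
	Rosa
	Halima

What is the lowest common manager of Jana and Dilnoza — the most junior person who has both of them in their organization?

Jana's chain of managers is Kenji, Nina. Dilnoza's chain of managers is Mateo, Otto, Jovan, Nina. The first manager that appears in both chains is Nina.

Nina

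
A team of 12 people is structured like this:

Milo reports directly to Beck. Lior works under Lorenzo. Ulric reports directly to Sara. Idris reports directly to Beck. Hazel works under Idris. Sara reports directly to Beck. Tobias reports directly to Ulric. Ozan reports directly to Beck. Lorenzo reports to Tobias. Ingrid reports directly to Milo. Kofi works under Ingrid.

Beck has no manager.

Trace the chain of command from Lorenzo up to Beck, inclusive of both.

Lorenzo -> Tobias -> Ulric -> Sara -> Beck

Lorenzo reports to Tobias. Tobias reports to Ulric. Ulric reports to Sara. Sara reports to Beck. Beck is at the top.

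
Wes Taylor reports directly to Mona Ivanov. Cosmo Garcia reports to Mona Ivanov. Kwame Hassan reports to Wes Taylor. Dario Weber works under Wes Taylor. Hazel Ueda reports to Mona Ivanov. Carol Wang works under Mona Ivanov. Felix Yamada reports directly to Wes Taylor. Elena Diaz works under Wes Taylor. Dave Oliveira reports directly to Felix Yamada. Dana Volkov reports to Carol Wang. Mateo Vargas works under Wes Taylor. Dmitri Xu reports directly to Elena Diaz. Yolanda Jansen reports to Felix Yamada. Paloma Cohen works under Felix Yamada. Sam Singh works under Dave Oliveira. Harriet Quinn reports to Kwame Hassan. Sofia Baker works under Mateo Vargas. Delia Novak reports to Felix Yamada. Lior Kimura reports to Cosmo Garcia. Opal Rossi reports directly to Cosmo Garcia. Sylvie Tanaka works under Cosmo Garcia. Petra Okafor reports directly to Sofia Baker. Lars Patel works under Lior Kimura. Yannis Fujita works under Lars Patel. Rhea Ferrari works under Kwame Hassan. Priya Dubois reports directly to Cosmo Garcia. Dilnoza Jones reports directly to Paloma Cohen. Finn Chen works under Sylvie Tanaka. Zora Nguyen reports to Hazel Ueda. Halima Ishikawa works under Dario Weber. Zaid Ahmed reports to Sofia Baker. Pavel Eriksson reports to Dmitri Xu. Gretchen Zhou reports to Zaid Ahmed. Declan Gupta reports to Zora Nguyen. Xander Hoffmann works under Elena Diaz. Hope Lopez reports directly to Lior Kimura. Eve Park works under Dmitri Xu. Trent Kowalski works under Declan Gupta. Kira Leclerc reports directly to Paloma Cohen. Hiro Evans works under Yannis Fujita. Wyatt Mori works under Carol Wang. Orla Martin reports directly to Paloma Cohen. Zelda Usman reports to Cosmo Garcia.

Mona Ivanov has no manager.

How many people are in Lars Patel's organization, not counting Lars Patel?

Lars Patel directly manages Yannis Fujita. Under Yannis Fujita: Hiro Evans (1). That's 2 in total.

2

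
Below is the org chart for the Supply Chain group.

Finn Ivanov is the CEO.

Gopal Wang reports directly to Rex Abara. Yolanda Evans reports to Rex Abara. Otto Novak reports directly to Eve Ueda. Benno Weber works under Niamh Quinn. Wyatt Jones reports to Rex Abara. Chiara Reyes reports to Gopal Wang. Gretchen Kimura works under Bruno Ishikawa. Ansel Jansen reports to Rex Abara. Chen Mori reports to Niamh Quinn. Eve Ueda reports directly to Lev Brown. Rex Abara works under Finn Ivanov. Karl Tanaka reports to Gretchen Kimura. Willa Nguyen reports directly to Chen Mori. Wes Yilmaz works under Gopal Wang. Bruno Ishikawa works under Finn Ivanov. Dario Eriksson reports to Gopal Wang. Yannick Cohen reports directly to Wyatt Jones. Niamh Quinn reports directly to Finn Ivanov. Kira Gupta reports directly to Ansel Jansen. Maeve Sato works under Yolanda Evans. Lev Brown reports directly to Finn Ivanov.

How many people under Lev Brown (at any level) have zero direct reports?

1

The only person in Lev Brown's organization with no one reporting to them is Otto Novak. That is 1.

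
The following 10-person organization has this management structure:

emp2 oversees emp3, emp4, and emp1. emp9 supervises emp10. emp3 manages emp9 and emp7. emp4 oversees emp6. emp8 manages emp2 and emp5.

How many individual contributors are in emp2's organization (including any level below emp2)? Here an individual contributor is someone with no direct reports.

The people in emp2's organization with no one reporting to them are emp1, emp6, emp7, emp10. That is 4.

4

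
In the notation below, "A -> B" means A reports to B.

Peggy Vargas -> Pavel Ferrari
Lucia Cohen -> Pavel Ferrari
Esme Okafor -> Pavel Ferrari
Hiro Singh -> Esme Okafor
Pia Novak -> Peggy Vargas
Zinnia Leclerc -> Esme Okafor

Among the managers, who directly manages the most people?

Pavel Ferrari

Direct-report counts: Pavel Ferrari has 3; Esme Okafor has 2; Peggy Vargas has 1. The largest is 3, held by Pavel Ferrari.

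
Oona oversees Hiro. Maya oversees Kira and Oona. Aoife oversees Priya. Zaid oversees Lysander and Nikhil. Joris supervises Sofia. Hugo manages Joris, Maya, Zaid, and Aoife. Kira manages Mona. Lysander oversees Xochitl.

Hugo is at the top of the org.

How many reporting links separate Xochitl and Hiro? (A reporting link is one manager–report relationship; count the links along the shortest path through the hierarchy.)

6

Xochitl is 3 levels below Hugo, and Hiro is 3 levels below Hugo (their lowest common manager). The shortest path runs up from Xochitl to Hugo and back down to Hiro: 3 + 3 = 6 links.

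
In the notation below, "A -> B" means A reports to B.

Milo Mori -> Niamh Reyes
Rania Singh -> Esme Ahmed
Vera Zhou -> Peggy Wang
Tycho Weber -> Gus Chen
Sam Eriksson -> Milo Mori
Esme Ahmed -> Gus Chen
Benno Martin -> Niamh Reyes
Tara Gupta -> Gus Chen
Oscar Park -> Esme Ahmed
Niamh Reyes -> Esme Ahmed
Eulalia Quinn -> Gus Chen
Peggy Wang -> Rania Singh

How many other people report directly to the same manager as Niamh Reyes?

Niamh Reyes reports to Esme Ahmed. Esme Ahmed's other direct reports are Rania Singh, Oscar Park — 2 peers.

2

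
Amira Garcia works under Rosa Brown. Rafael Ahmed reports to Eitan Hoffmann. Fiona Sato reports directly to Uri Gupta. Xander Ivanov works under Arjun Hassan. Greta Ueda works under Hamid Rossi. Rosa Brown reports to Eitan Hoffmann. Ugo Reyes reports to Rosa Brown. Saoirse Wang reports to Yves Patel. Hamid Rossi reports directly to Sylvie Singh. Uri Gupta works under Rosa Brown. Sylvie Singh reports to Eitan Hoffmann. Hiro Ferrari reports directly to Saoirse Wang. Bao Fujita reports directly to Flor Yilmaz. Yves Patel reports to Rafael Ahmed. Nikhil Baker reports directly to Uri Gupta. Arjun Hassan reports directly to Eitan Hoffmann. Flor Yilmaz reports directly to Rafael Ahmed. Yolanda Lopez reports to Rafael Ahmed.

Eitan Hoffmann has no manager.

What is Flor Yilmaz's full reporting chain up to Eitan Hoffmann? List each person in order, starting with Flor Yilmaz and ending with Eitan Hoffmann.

Flor Yilmaz -> Rafael Ahmed -> Eitan Hoffmann

Flor Yilmaz reports to Rafael Ahmed. Rafael Ahmed reports to Eitan Hoffmann. Eitan Hoffmann is at the top.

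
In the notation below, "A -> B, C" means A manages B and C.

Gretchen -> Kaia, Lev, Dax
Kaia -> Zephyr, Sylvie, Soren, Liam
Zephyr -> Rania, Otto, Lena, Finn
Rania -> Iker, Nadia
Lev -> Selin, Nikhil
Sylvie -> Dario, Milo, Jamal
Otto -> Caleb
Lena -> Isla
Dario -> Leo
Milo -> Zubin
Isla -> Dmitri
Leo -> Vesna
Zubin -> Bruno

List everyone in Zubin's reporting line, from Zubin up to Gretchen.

Zubin reports to Milo. Milo reports to Sylvie. Sylvie reports to Kaia. Kaia reports to Gretchen. Gretchen is at the top.

Zubin -> Milo -> Sylvie -> Kaia -> Gretchen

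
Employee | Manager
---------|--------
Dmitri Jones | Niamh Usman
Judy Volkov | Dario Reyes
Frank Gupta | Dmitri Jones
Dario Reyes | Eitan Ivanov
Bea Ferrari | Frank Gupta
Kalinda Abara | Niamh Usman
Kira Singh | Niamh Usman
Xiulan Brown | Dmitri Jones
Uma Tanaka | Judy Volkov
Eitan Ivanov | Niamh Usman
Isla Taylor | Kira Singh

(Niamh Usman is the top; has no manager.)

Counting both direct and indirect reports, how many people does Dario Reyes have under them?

2

Dario Reyes directly manages Judy Volkov. Under Judy Volkov: Uma Tanaka (1). That's 2 in total.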